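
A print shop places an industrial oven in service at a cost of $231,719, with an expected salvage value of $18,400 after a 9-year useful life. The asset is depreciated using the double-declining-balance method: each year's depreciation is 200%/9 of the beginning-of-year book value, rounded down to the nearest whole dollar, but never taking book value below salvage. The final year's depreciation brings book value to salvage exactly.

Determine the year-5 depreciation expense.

Depreciable base = $231,719 − $18,400 = $213,319.
Year 1: ⌊$231,719 × 200%/9⌋ = $51,493. Book value $180,226.
Year 2: ⌊$180,226 × 200%/9⌋ = $40,050. Book value $140,176.
Year 3: ⌊$140,176 × 200%/9⌋ = $31,150. Book value $109,026.
Year 4: ⌊$109,026 × 200%/9⌋ = $24,228. Book value $84,798.
Year 5: ⌊$84,798 × 200%/9⌋ = $18,844. Book value $65,954.

$18,844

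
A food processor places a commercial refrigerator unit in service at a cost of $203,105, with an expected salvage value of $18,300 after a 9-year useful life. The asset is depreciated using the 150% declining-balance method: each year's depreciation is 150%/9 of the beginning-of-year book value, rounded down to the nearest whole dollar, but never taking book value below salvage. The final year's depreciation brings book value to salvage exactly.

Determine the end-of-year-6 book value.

Depreciable base = $203,105 − $18,300 = $184,805.
Year 1: ⌊$203,105 × 150%/9⌋ = $33,850. Book value $169,255.
Year 2: ⌊$169,255 × 150%/9⌋ = $28,209. Book value $141,046.
Year 3: ⌊$141,046 × 150%/9⌋ = $23,507. Book value $117,539.
Year 4: ⌊$117,539 × 150%/9⌋ = $19,589. Book value $97,950.
Year 5: ⌊$97,950 × 150%/9⌋ = $16,325. Book value $81,625.
Year 6: ⌊$81,625 × 150%/9⌋ = $13,604. Book value $68,021.

$68,021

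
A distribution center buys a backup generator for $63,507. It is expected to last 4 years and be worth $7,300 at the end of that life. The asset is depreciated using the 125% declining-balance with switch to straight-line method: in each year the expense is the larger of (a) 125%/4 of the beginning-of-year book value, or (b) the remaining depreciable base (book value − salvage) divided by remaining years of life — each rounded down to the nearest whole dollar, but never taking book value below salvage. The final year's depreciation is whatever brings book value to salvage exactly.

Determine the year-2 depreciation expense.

$13,644

Depreciable base = $63,507 − $7,300 = $56,207.
Year 1: DB = ⌊$63,507 × 125%/4⌋ = $19,845; SL = ⌊$56,207/4⌋ = $14,051 → take DB $19,845. Book value $43,662.
Year 2: DB = ⌊$43,662 × 125%/4⌋ = $13,644; SL = ⌊$36,362/3⌋ = $12,120 → take DB $13,644. Book value $30,018.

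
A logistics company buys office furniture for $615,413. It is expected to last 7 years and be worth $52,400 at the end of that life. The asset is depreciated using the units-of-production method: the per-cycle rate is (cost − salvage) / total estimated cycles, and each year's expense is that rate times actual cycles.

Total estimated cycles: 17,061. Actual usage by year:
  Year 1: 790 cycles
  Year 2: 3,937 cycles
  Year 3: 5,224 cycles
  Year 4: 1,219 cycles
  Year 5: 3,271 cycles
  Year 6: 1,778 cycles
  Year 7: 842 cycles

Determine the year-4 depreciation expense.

$40,227

Depreciable base = $615,413 − $52,400 = $563,013.
Rate = $563,013 / 17,061 cycles = $33 per cycle.
Year 1: 790 × $33 = $26,070. Book value $589,343.
Year 2: 3,937 × $33 = $129,921. Book value $459,422.
Year 3: 5,224 × $33 = $172,392. Book value $287,030.
Year 4: 1,219 × $33 = $40,227. Book value $246,803.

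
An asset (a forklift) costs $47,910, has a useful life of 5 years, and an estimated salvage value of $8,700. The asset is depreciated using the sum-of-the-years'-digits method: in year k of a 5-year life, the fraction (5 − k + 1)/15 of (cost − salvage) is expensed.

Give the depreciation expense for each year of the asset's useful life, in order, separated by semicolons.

Depreciable base = $47,910 − $8,700 = $39,210.
Sum of the years' digits = 5+4+3+2+1 = 15.
Year 1: $39,210 × 5/15 = $13,070. Book value $34,840.
Year 2: $39,210 × 4/15 = $10,456. Book value $24,384.
Year 3: $39,210 × 3/15 = $7,842. Book value $16,542.
Year 4: $39,210 × 2/15 = $5,228. Book value $11,314.
Year 5: $39,210 × 1/15 = $2,614. Book value $8,700.

$13,070; $10,456; $7,842; $5,228; $2,614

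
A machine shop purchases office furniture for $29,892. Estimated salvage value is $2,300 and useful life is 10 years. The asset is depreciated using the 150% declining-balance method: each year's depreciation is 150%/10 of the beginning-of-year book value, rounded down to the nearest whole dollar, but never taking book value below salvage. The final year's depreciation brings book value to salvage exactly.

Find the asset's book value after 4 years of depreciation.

$15,606

Depreciable base = $29,892 − $2,300 = $27,592.
Year 1: ⌊$29,892 × 150%/10⌋ = $4,483. Book value $25,409.
Year 2: ⌊$25,409 × 150%/10⌋ = $3,811. Book value $21,598.
Year 3: ⌊$21,598 × 150%/10⌋ = $3,239. Book value $18,359.
Year 4: ⌊$18,359 × 150%/10⌋ = $2,753. Book value $15,606.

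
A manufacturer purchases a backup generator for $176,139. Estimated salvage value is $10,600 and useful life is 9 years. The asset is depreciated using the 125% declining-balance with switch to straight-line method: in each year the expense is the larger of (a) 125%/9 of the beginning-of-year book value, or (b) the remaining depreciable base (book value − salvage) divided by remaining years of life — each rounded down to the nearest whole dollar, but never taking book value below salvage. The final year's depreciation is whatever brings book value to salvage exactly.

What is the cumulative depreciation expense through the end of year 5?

$97,625

Depreciable base = $176,139 − $10,600 = $165,539.
Year 1: DB = ⌊$176,139 × 125%/9⌋ = $24,463; SL = ⌊$165,539/9⌋ = $18,393 → take DB $24,463. Book value $151,676.
Year 2: DB = ⌊$151,676 × 125%/9⌋ = $21,066; SL = ⌊$141,076/8⌋ = $17,634 → take DB $21,066. Book value $130,610.
Year 3: DB = ⌊$130,610 × 125%/9⌋ = $18,140; SL = ⌊$120,010/7⌋ = $17,144 → take DB $18,140. Book value $112,470.
Year 4: DB = ⌊$112,470 × 125%/9⌋ = $15,620; SL = ⌊$101,870/6⌋ = $16,978 → take SL $16,978. Book value $95,492.
Year 5: DB = ⌊$95,492 × 125%/9⌋ = $13,262; SL = ⌊$84,892/5⌋ = $16,978 → take SL $16,978. Book value $78,514.
Accumulated through year 5 = $176,139 − $78,514 = $97,625.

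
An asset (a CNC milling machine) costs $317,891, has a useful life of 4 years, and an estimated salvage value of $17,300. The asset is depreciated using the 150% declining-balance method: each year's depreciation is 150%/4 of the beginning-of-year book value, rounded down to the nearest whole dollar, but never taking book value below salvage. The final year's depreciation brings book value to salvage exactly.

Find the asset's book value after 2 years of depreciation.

Depreciable base = $317,891 − $17,300 = $300,591.
Year 1: ⌊$317,891 × 150%/4⌋ = $119,209. Book value $198,682.
Year 2: ⌊$198,682 × 150%/4⌋ = $74,505. Book value $124,177.

$124,177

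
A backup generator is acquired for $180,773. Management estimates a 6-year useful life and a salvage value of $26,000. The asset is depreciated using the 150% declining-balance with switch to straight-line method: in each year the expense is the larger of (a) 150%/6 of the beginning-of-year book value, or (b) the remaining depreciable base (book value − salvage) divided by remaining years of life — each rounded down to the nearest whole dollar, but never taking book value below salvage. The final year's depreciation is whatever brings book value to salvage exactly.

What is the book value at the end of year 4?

Depreciable base = $180,773 − $26,000 = $154,773.
Year 1: DB = ⌊$180,773 × 150%/6⌋ = $45,193; SL = ⌊$154,773/6⌋ = $25,795 → take DB $45,193. Book value $135,580.
Year 2: DB = ⌊$135,580 × 150%/6⌋ = $33,895; SL = ⌊$109,580/5⌋ = $21,916 → take DB $33,895. Book value $101,685.
Year 3: DB = ⌊$101,685 × 150%/6⌋ = $25,421; SL = ⌊$75,685/4⌋ = $18,921 → take DB $25,421. Book value $76,264.
Year 4: DB = ⌊$76,264 × 150%/6⌋ = $19,066; SL = ⌊$50,264/3⌋ = $16,754 → take DB $19,066. Book value $57,198.

$57,198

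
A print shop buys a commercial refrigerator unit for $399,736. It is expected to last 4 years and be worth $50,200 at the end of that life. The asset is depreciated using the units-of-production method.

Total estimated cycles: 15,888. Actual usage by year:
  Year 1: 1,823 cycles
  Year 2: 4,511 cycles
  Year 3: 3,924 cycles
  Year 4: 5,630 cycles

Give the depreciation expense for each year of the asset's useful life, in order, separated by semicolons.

$40,106; $99,242; $86,328; $123,860

Depreciable base = $399,736 − $50,200 = $349,536.
Rate = $349,536 / 15,888 cycles = $22 per cycle.
Year 1: 1,823 × $22 = $40,106. Book value $359,630.
Year 2: 4,511 × $22 = $99,242. Book value $260,388.
Year 3: 3,924 × $22 = $86,328. Book value $174,060.
Year 4: 5,630 × $22 = $123,860. Book value $50,200.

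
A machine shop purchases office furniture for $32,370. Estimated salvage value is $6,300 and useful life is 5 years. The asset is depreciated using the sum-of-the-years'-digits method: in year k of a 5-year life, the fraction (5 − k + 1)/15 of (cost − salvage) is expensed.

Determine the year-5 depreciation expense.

$1,738

Depreciable base = $32,370 − $6,300 = $26,070.
Sum of the years' digits = 5+4+3+2+1 = 15.
Year 1: $26,070 × 5/15 = $8,690. Book value $23,680.
Year 2: $26,070 × 4/15 = $6,952. Book value $16,728.
Year 3: $26,070 × 3/15 = $5,214. Book value $11,514.
Year 4: $26,070 × 2/15 = $3,476. Book value $8,038.
Year 5: $26,070 × 1/15 = $1,738. Book value $6,300.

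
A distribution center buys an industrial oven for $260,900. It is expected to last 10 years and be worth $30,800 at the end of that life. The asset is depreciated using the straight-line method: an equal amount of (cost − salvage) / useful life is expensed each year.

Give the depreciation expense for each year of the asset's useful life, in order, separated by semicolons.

$23,010; $23,010; $23,010; $23,010; $23,010; $23,010; $23,010; $23,010; $23,010; $23,010

Depreciable base = $260,900 − $30,800 = $230,100.
Annual expense = $230,100 / 10 = $23,010.
End of year 1: book value $237,890.
End of year 2: book value $214,880.
End of year 3: book value $191,870.
End of year 4: book value $168,860.
End of year 5: book value $145,850.
End of year 6: book value $122,840.
End of year 7: book value $99,830.
End of year 8: book value $76,820.
End of year 9: book value $53,810.
End of year 10: book value $30,800.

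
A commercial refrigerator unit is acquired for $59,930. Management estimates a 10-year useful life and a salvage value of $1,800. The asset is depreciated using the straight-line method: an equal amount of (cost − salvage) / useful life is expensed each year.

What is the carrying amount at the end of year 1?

Depreciable base = $59,930 − $1,800 = $58,130.
Annual expense = $58,130 / 10 = $5,813.
End of year 1: book value $54,117.

$54,117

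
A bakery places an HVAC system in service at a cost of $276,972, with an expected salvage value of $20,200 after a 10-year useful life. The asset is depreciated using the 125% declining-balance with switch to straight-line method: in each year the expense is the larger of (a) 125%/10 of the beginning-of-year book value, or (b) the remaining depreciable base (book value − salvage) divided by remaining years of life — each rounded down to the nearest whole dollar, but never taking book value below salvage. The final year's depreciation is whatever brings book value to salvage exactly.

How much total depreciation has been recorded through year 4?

Depreciable base = $276,972 − $20,200 = $256,772.
Year 1: DB = ⌊$276,972 × 125%/10⌋ = $34,621; SL = ⌊$256,772/10⌋ = $25,677 → take DB $34,621. Book value $242,351.
Year 2: DB = ⌊$242,351 × 125%/10⌋ = $30,293; SL = ⌊$222,151/9⌋ = $24,683 → take DB $30,293. Book value $212,058.
Year 3: DB = ⌊$212,058 × 125%/10⌋ = $26,507; SL = ⌊$191,858/8⌋ = $23,982 → take DB $26,507. Book value $185,551.
Year 4: DB = ⌊$185,551 × 125%/10⌋ = $23,193; SL = ⌊$165,351/7⌋ = $23,621 → take SL $23,621. Book value $161,930.
Accumulated through year 4 = $276,972 − $161,930 = $115,042.

$115,042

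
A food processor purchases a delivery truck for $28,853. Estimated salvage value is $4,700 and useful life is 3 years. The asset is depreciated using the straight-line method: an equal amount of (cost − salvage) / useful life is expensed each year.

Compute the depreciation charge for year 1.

Depreciable base = $28,853 − $4,700 = $24,153.
Annual expense = $24,153 / 3 = $8,051.

$8,051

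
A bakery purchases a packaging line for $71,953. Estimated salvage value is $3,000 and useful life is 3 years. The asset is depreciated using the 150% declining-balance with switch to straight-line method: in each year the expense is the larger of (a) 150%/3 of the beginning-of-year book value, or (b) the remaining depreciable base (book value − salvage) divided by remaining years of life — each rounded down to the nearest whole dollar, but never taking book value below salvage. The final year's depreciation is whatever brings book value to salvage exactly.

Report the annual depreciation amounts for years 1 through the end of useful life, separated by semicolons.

$35,976; $17,988; $14,989

Depreciable base = $71,953 − $3,000 = $68,953.
Year 1: DB = ⌊$71,953 × 150%/3⌋ = $35,976; SL = ⌊$68,953/3⌋ = $22,984 → take DB $35,976. Book value $35,977.
Year 2: DB = ⌊$35,977 × 150%/3⌋ = $17,988; SL = ⌊$32,977/2⌋ = $16,488 → take DB $17,988. Book value $17,989.
Year 3 (final): $17,989 − $3,000 = $14,989. Book value $3,000.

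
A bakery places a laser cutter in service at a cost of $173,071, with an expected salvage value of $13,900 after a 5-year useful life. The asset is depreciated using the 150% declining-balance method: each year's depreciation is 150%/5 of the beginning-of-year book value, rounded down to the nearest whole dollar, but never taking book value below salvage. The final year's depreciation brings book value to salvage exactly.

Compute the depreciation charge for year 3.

$25,441

Depreciable base = $173,071 − $13,900 = $159,171.
Year 1: ⌊$173,071 × 150%/5⌋ = $51,921. Book value $121,150.
Year 2: ⌊$121,150 × 150%/5⌋ = $36,345. Book value $84,805.
Year 3: ⌊$84,805 × 150%/5⌋ = $25,441. Book value $59,364.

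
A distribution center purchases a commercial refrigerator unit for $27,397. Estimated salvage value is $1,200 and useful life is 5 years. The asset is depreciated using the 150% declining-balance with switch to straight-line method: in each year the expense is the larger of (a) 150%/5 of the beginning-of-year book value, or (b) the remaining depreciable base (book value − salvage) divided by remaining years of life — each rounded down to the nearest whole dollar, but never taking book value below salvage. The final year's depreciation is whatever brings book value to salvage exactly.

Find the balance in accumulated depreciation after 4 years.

$22,122

Depreciable base = $27,397 − $1,200 = $26,197.
Year 1: DB = ⌊$27,397 × 150%/5⌋ = $8,219; SL = ⌊$26,197/5⌋ = $5,239 → take DB $8,219. Book value $19,178.
Year 2: DB = ⌊$19,178 × 150%/5⌋ = $5,753; SL = ⌊$17,978/4⌋ = $4,494 → take DB $5,753. Book value $13,425.
Year 3: DB = ⌊$13,425 × 150%/5⌋ = $4,027; SL = ⌊$12,225/3⌋ = $4,075 → take SL $4,075. Book value $9,350.
Year 4: DB = ⌊$9,350 × 150%/5⌋ = $2,805; SL = ⌊$8,150/2⌋ = $4,075 → take SL $4,075. Book value $5,275.
Accumulated through year 4 = $27,397 − $5,275 = $22,122.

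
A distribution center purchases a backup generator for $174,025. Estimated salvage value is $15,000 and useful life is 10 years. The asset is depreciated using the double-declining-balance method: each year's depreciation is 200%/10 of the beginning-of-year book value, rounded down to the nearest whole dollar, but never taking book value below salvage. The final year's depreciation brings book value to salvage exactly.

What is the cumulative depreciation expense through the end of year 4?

Depreciable base = $174,025 − $15,000 = $159,025.
Year 1: ⌊$174,025 × 200%/10⌋ = $34,805. Book value $139,220.
Year 2: ⌊$139,220 × 200%/10⌋ = $27,844. Book value $111,376.
Year 3: ⌊$111,376 × 200%/10⌋ = $22,275. Book value $89,101.
Year 4: ⌊$89,101 × 200%/10⌋ = $17,820. Book value $71,281.
Accumulated through year 4 = $174,025 − $71,281 = $102,744.

$102,744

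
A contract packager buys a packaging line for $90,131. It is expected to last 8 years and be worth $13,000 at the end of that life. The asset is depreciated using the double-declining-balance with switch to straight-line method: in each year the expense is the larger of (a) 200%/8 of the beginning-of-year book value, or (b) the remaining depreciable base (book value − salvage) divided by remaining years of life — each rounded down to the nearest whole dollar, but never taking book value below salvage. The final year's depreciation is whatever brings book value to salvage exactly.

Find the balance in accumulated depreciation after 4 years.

$61,612

Depreciable base = $90,131 − $13,000 = $77,131.
Year 1: DB = ⌊$90,131 × 200%/8⌋ = $22,532; SL = ⌊$77,131/8⌋ = $9,641 → take DB $22,532. Book value $67,599.
Year 2: DB = ⌊$67,599 × 200%/8⌋ = $16,899; SL = ⌊$54,599/7⌋ = $7,799 → take DB $16,899. Book value $50,700.
Year 3: DB = ⌊$50,700 × 200%/8⌋ = $12,675; SL = ⌊$37,700/6⌋ = $6,283 → take DB $12,675. Book value $38,025.
Year 4: DB = ⌊$38,025 × 200%/8⌋ = $9,506; SL = ⌊$25,025/5⌋ = $5,005 → take DB $9,506. Book value $28,519.
Accumulated through year 4 = $90,131 − $28,519 = $61,612.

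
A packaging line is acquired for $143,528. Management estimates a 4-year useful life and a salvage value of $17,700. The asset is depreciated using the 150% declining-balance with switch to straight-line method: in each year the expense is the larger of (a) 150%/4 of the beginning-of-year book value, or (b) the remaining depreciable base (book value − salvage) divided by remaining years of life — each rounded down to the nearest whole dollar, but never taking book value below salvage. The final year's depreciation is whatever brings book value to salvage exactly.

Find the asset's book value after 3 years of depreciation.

Depreciable base = $143,528 − $17,700 = $125,828.
Year 1: DB = ⌊$143,528 × 150%/4⌋ = $53,823; SL = ⌊$125,828/4⌋ = $31,457 → take DB $53,823. Book value $89,705.
Year 2: DB = ⌊$89,705 × 150%/4⌋ = $33,639; SL = ⌊$72,005/3⌋ = $24,001 → take DB $33,639. Book value $56,066.
Year 3: DB = ⌊$56,066 × 150%/4⌋ = $21,024; SL = ⌊$38,366/2⌋ = $19,183 → take DB $21,024. Book value $35,042.

$35,042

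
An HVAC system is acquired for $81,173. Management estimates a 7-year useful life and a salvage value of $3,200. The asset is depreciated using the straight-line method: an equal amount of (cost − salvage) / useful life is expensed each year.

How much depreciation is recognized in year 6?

Depreciable base = $81,173 − $3,200 = $77,973.
Annual expense = $77,973 / 7 = $11,139.

$11,139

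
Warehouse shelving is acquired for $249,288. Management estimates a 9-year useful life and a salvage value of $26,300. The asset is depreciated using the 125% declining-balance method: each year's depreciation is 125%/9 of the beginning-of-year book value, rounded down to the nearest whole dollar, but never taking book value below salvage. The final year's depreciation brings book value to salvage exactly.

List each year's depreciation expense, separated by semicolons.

$34,623; $29,814; $25,673; $22,108; $19,037; $16,393; $14,116; $12,156; $49,068

Depreciable base = $249,288 − $26,300 = $222,988.
Year 1: ⌊$249,288 × 125%/9⌋ = $34,623. Book value $214,665.
Year 2: ⌊$214,665 × 125%/9⌋ = $29,814. Book value $184,851.
Year 3: ⌊$184,851 × 125%/9⌋ = $25,673. Book value $159,178.
Year 4: ⌊$159,178 × 125%/9⌋ = $22,108. Book value $137,070.
Year 5: ⌊$137,070 × 125%/9⌋ = $19,037. Book value $118,033.
Year 6: ⌊$118,033 × 125%/9⌋ = $16,393. Book value $101,640.
Year 7: ⌊$101,640 × 125%/9⌋ = $14,116. Book value $87,524.
Year 8: ⌊$87,524 × 125%/9⌋ = $12,156. Book value $75,368.
Year 9 (final): $75,368 − $26,300 = $49,068. Book value $26,300.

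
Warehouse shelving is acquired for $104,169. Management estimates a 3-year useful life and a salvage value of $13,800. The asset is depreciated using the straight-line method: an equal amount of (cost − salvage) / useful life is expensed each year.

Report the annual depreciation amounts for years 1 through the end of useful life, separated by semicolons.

Depreciable base = $104,169 − $13,800 = $90,369.
Annual expense = $90,369 / 3 = $30,123.
End of year 1: book value $74,046.
End of year 2: book value $43,923.
End of year 3: book value $13,800.

$30,123; $30,123; $30,123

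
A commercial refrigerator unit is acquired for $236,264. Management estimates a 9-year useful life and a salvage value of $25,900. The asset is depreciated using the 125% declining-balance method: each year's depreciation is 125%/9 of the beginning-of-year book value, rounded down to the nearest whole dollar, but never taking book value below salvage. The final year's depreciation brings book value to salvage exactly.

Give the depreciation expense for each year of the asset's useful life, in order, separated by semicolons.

$32,814; $28,256; $24,332; $20,953; $18,042; $15,537; $13,379; $11,520; $45,531

Depreciable base = $236,264 − $25,900 = $210,364.
Year 1: ⌊$236,264 × 125%/9⌋ = $32,814. Book value $203,450.
Year 2: ⌊$203,450 × 125%/9⌋ = $28,256. Book value $175,194.
Year 3: ⌊$175,194 × 125%/9⌋ = $24,332. Book value $150,862.
Year 4: ⌊$150,862 × 125%/9⌋ = $20,953. Book value $129,909.
Year 5: ⌊$129,909 × 125%/9⌋ = $18,042. Book value $111,867.
Year 6: ⌊$111,867 × 125%/9⌋ = $15,537. Book value $96,330.
Year 7: ⌊$96,330 × 125%/9⌋ = $13,379. Book value $82,951.
Year 8: ⌊$82,951 × 125%/9⌋ = $11,520. Book value $71,431.
Year 9 (final): $71,431 − $25,900 = $45,531. Book value $25,900.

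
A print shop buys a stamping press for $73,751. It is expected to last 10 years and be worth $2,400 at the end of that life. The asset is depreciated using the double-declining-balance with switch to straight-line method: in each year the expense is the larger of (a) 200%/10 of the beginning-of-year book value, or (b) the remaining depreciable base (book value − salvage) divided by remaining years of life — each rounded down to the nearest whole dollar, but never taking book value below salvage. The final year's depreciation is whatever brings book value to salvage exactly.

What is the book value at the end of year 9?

Depreciable base = $73,751 − $2,400 = $71,351.
Year 1: DB = ⌊$73,751 × 200%/10⌋ = $14,750; SL = ⌊$71,351/10⌋ = $7,135 → take DB $14,750. Book value $59,001.
Year 2: DB = ⌊$59,001 × 200%/10⌋ = $11,800; SL = ⌊$56,601/9⌋ = $6,289 → take DB $11,800. Book value $47,201.
Year 3: DB = ⌊$47,201 × 200%/10⌋ = $9,440; SL = ⌊$44,801/8⌋ = $5,600 → take DB $9,440. Book value $37,761.
Year 4: DB = ⌊$37,761 × 200%/10⌋ = $7,552; SL = ⌊$35,361/7⌋ = $5,051 → take DB $7,552. Book value $30,209.
Year 5: DB = ⌊$30,209 × 200%/10⌋ = $6,041; SL = ⌊$27,809/6⌋ = $4,634 → take DB $6,041. Book value $24,168.
Year 6: DB = ⌊$24,168 × 200%/10⌋ = $4,833; SL = ⌊$21,768/5⌋ = $4,353 → take DB $4,833. Book value $19,335.
Year 7: DB = ⌊$19,335 × 200%/10⌋ = $3,867; SL = ⌊$16,935/4⌋ = $4,233 → take SL $4,233. Book value $15,102.
Year 8: DB = ⌊$15,102 × 200%/10⌋ = $3,020; SL = ⌊$12,702/3⌋ = $4,234 → take SL $4,234. Book value $10,868.
Year 9: DB = ⌊$10,868 × 200%/10⌋ = $2,173; SL = ⌊$8,468/2⌋ = $4,234 → take SL $4,234. Book value $6,634.

$6,634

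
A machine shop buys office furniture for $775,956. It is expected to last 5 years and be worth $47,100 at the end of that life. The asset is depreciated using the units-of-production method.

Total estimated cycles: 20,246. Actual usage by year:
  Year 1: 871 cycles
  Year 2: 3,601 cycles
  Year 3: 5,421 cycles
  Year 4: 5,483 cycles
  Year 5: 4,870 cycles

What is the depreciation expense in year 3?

Depreciable base = $775,956 − $47,100 = $728,856.
Rate = $728,856 / 20,246 cycles = $36 per cycle.
Year 1: 871 × $36 = $31,356. Book value $744,600.
Year 2: 3,601 × $36 = $129,636. Book value $614,964.
Year 3: 5,421 × $36 = $195,156. Book value $419,808.

$195,156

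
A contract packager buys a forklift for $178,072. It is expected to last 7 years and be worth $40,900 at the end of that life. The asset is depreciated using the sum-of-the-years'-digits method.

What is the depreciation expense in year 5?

Depreciable base = $178,072 − $40,900 = $137,172.
Sum of the years' digits = 7+6+5+4+3+2+1 = 28.
Year 1: $137,172 × 7/28 = $34,293. Book value $143,779.
Year 2: $137,172 × 6/28 = $29,394. Book value $114,385.
Year 3: $137,172 × 5/28 = $24,495. Book value $89,890.
Year 4: $137,172 × 4/28 = $19,596. Book value $70,294.
Year 5: $137,172 × 3/28 = $14,697. Book value $55,597.

$14,697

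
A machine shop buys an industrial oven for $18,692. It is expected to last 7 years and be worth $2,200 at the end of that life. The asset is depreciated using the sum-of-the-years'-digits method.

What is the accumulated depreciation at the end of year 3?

$10,602

Depreciable base = $18,692 − $2,200 = $16,492.
Sum of the years' digits = 7+6+5+4+3+2+1 = 28.
Year 1: $16,492 × 7/28 = $4,123. Book value $14,569.
Year 2: $16,492 × 6/28 = $3,534. Book value $11,035.
Year 3: $16,492 × 5/28 = $2,945. Book value $8,090.
Accumulated through year 3 = $18,692 − $8,090 = $10,602.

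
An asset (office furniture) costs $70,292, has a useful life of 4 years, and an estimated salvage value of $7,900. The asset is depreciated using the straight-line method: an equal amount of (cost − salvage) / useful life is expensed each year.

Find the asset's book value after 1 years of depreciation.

$54,694

Depreciable base = $70,292 − $7,900 = $62,392.
Annual expense = $62,392 / 4 = $15,598.
End of year 1: book value $54,694.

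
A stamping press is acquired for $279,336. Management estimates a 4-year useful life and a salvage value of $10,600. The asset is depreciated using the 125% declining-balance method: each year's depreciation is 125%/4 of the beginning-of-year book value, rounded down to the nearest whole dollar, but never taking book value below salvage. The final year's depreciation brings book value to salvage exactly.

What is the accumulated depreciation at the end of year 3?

$188,564

Depreciable base = $279,336 − $10,600 = $268,736.
Year 1: ⌊$279,336 × 125%/4⌋ = $87,292. Book value $192,044.
Year 2: ⌊$192,044 × 125%/4⌋ = $60,013. Book value $132,031.
Year 3: ⌊$132,031 × 125%/4⌋ = $41,259. Book value $90,772.
Accumulated through year 3 = $279,336 − $90,772 = $188,564.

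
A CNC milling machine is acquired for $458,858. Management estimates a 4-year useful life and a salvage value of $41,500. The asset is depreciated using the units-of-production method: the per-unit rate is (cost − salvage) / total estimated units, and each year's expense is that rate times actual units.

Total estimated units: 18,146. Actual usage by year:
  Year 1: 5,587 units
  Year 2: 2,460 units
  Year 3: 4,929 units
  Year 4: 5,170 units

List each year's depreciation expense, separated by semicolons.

$128,501; $56,580; $113,367; $118,910

Depreciable base = $458,858 − $41,500 = $417,358.
Rate = $417,358 / 18,146 units = $23 per unit.
Year 1: 5,587 × $23 = $128,501. Book value $330,357.
Year 2: 2,460 × $23 = $56,580. Book value $273,777.
Year 3: 4,929 × $23 = $113,367. Book value $160,410.
Year 4: 5,170 × $23 = $118,910. Book value $41,500.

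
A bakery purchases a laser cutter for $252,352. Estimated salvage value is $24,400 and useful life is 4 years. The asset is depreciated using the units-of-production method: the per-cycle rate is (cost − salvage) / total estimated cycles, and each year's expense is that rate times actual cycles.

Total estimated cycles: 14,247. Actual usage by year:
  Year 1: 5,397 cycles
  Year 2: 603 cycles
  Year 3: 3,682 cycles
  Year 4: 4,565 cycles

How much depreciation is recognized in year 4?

Depreciable base = $252,352 − $24,400 = $227,952.
Rate = $227,952 / 14,247 cycles = $16 per cycle.
Year 1: 5,397 × $16 = $86,352. Book value $166,000.
Year 2: 603 × $16 = $9,648. Book value $156,352.
Year 3: 3,682 × $16 = $58,912. Book value $97,440.
Year 4: 4,565 × $16 = $73,040. Book value $24,400.

$73,040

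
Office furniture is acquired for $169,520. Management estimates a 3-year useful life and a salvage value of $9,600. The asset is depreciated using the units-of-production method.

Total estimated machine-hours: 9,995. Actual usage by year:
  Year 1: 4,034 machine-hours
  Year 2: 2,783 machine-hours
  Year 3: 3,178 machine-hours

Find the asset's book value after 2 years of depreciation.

Depreciable base = $169,520 − $9,600 = $159,920.
Rate = $159,920 / 9,995 machine-hours = $16 per machine-hour.
Year 1: 4,034 × $16 = $64,544. Book value $104,976.
Year 2: 2,783 × $16 = $44,528. Book value $60,448.

$60,448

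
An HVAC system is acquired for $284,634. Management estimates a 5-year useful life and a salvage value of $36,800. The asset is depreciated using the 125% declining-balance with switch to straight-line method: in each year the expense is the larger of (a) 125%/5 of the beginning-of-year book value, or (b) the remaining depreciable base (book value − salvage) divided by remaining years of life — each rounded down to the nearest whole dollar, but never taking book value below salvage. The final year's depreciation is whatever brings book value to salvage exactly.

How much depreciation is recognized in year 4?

Depreciable base = $284,634 − $36,800 = $247,834.
Year 1: DB = ⌊$284,634 × 125%/5⌋ = $71,158; SL = ⌊$247,834/5⌋ = $49,566 → take DB $71,158. Book value $213,476.
Year 2: DB = ⌊$213,476 × 125%/5⌋ = $53,369; SL = ⌊$176,676/4⌋ = $44,169 → take DB $53,369. Book value $160,107.
Year 3: DB = ⌊$160,107 × 125%/5⌋ = $40,026; SL = ⌊$123,307/3⌋ = $41,102 → take SL $41,102. Book value $119,005.
Year 4: DB = ⌊$119,005 × 125%/5⌋ = $29,751; SL = ⌊$82,205/2⌋ = $41,102 → take SL $41,102. Book value $77,903.

$41,102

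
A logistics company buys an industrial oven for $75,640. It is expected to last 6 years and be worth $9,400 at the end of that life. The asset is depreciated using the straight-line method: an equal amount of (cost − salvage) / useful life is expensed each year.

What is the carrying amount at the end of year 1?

Depreciable base = $75,640 − $9,400 = $66,240.
Annual expense = $66,240 / 6 = $11,040.
End of year 1: book value $64,600.

$64,600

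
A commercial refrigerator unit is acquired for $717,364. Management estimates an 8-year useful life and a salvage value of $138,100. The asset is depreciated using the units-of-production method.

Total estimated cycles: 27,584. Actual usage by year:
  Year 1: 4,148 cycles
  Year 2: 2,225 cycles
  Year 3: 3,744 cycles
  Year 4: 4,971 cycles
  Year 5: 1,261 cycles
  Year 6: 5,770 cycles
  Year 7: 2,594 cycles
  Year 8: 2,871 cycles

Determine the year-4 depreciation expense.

Depreciable base = $717,364 − $138,100 = $579,264.
Rate = $579,264 / 27,584 cycles = $21 per cycle.
Year 1: 4,148 × $21 = $87,108. Book value $630,256.
Year 2: 2,225 × $21 = $46,725. Book value $583,531.
Year 3: 3,744 × $21 = $78,624. Book value $504,907.
Year 4: 4,971 × $21 = $104,391. Book value $400,516.

$104,391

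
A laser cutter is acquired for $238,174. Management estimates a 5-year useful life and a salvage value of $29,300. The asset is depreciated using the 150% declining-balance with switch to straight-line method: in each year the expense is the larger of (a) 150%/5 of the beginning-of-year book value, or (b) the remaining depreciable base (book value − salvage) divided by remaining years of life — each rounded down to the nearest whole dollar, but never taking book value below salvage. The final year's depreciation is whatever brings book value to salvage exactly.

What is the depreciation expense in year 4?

Depreciable base = $238,174 − $29,300 = $208,874.
Year 1: DB = ⌊$238,174 × 150%/5⌋ = $71,452; SL = ⌊$208,874/5⌋ = $41,774 → take DB $71,452. Book value $166,722.
Year 2: DB = ⌊$166,722 × 150%/5⌋ = $50,016; SL = ⌊$137,422/4⌋ = $34,355 → take DB $50,016. Book value $116,706.
Year 3: DB = ⌊$116,706 × 150%/5⌋ = $35,011; SL = ⌊$87,406/3⌋ = $29,135 → take DB $35,011. Book value $81,695.
Year 4: DB = ⌊$81,695 × 150%/5⌋ = $24,508; SL = ⌊$52,395/2⌋ = $26,197 → take SL $26,197. Book value $55,498.

$26,197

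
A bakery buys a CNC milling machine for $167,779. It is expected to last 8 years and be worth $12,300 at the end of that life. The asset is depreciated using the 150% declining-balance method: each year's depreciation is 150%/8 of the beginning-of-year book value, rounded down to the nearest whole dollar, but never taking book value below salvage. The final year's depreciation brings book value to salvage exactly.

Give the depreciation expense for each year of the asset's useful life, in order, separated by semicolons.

Depreciable base = $167,779 − $12,300 = $155,479.
Year 1: ⌊$167,779 × 150%/8⌋ = $31,458. Book value $136,321.
Year 2: ⌊$136,321 × 150%/8⌋ = $25,560. Book value $110,761.
Year 3: ⌊$110,761 × 150%/8⌋ = $20,767. Book value $89,994.
Year 4: ⌊$89,994 × 150%/8⌋ = $16,873. Book value $73,121.
Year 5: ⌊$73,121 × 150%/8⌋ = $13,710. Book value $59,411.
Year 6: ⌊$59,411 × 150%/8⌋ = $11,139. Book value $48,272.
Year 7: ⌊$48,272 × 150%/8⌋ = $9,051. Book value $39,221.
Year 8 (final): $39,221 − $12,300 = $26,921. Book value $12,300.

$31,458; $25,560; $20,767; $16,873; $13,710; $11,139; $9,051; $26,921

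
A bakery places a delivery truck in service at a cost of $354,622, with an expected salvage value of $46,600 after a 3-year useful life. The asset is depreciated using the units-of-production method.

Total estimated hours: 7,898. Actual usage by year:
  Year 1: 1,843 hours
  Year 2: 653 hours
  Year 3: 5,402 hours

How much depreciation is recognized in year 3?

$210,678

Depreciable base = $354,622 − $46,600 = $308,022.
Rate = $308,022 / 7,898 hours = $39 per hour.
Year 1: 1,843 × $39 = $71,877. Book value $282,745.
Year 2: 653 × $39 = $25,467. Book value $257,278.
Year 3: 5,402 × $39 = $210,678. Book value $46,600.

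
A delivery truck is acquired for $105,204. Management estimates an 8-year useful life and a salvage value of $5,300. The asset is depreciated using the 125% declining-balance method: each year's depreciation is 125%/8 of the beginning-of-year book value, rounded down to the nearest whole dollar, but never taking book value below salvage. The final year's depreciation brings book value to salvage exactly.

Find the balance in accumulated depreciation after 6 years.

Depreciable base = $105,204 − $5,300 = $99,904.
Year 1: ⌊$105,204 × 125%/8⌋ = $16,438. Book value $88,766.
Year 2: ⌊$88,766 × 125%/8⌋ = $13,869. Book value $74,897.
Year 3: ⌊$74,897 × 125%/8⌋ = $11,702. Book value $63,195.
Year 4: ⌊$63,195 × 125%/8⌋ = $9,874. Book value $53,321.
Year 5: ⌊$53,321 × 125%/8⌋ = $8,331. Book value $44,990.
Year 6: ⌊$44,990 × 125%/8⌋ = $7,029. Book value $37,961.
Accumulated through year 6 = $105,204 − $37,961 = $67,243.

$67,243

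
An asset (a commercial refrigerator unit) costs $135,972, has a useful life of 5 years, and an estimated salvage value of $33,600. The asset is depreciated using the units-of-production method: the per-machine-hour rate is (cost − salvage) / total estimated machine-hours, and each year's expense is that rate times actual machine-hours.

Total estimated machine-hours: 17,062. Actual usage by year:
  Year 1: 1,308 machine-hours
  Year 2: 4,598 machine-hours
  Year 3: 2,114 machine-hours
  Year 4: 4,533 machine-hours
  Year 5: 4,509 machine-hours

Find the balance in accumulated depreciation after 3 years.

Depreciable base = $135,972 − $33,600 = $102,372.
Rate = $102,372 / 17,062 machine-hours = $6 per machine-hour.
Year 1: 1,308 × $6 = $7,848. Book value $128,124.
Year 2: 4,598 × $6 = $27,588. Book value $100,536.
Year 3: 2,114 × $6 = $12,684. Book value $87,852.
Accumulated through year 3 = $135,972 − $87,852 = $48,120.

$48,120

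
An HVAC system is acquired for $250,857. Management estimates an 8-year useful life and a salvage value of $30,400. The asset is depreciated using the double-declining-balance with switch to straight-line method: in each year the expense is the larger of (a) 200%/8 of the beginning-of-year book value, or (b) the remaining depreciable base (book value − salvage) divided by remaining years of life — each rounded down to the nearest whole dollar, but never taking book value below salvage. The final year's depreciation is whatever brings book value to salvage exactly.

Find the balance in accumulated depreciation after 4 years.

$171,483

Depreciable base = $250,857 − $30,400 = $220,457.
Year 1: DB = ⌊$250,857 × 200%/8⌋ = $62,714; SL = ⌊$220,457/8⌋ = $27,557 → take DB $62,714. Book value $188,143.
Year 2: DB = ⌊$188,143 × 200%/8⌋ = $47,035; SL = ⌊$157,743/7⌋ = $22,534 → take DB $47,035. Book value $141,108.
Year 3: DB = ⌊$141,108 × 200%/8⌋ = $35,277; SL = ⌊$110,708/6⌋ = $18,451 → take DB $35,277. Book value $105,831.
Year 4: DB = ⌊$105,831 × 200%/8⌋ = $26,457; SL = ⌊$75,431/5⌋ = $15,086 → take DB $26,457. Book value $79,374.
Accumulated through year 4 = $250,857 − $79,374 = $171,483.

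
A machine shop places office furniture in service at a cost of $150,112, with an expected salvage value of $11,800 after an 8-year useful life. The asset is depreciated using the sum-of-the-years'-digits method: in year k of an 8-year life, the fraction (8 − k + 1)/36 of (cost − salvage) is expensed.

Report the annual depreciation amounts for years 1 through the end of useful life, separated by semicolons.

$30,736; $26,894; $23,052; $19,210; $15,368; $11,526; $7,684; $3,842

Depreciable base = $150,112 − $11,800 = $138,312.
Sum of the years' digits = 8+7+6+5+4+3+2+1 = 36.
Year 1: $138,312 × 8/36 = $30,736. Book value $119,376.
Year 2: $138,312 × 7/36 = $26,894. Book value $92,482.
Year 3: $138,312 × 6/36 = $23,052. Book value $69,430.
Year 4: $138,312 × 5/36 = $19,210. Book value $50,220.
Year 5: $138,312 × 4/36 = $15,368. Book value $34,852.
Year 6: $138,312 × 3/36 = $11,526. Book value $23,326.
Year 7: $138,312 × 2/36 = $7,684. Book value $15,642.
Year 8: $138,312 × 1/36 = $3,842. Book value $11,800.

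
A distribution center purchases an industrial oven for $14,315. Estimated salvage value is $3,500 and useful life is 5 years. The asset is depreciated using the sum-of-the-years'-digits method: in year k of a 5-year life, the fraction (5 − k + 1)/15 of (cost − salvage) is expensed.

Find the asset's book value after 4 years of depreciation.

$4,221

Depreciable base = $14,315 − $3,500 = $10,815.
Sum of the years' digits = 5+4+3+2+1 = 15.
Year 1: $10,815 × 5/15 = $3,605. Book value $10,710.
Year 2: $10,815 × 4/15 = $2,884. Book value $7,826.
Year 3: $10,815 × 3/15 = $2,163. Book value $5,663.
Year 4: $10,815 × 2/15 = $1,442. Book value $4,221.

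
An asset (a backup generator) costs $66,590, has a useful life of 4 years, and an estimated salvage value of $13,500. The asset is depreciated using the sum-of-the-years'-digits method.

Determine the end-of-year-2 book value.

Depreciable base = $66,590 − $13,500 = $53,090.
Sum of the years' digits = 4+3+2+1 = 10.
Year 1: $53,090 × 4/10 = $21,236. Book value $45,354.
Year 2: $53,090 × 3/10 = $15,927. Book value $29,427.

$29,427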